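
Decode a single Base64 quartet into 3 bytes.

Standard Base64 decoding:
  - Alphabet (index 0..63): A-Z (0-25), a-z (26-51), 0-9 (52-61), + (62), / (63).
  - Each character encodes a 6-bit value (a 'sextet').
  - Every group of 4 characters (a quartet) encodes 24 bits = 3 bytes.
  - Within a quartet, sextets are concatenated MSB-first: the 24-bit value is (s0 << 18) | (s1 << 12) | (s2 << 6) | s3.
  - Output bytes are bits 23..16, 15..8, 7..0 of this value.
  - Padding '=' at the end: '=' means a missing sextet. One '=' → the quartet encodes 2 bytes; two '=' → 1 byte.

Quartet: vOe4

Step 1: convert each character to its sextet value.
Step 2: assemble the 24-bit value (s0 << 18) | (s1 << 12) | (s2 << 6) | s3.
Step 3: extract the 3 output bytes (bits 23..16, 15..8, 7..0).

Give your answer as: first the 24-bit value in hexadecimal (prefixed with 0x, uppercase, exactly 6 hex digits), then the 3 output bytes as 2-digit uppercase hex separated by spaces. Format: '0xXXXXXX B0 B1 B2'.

Answer: 0xBCE7B8 BC E7 B8

Derivation:
Sextets: v=47, O=14, e=30, 4=56
24-bit: (47<<18) | (14<<12) | (30<<6) | 56
      = 0xBC0000 | 0x00E000 | 0x000780 | 0x000038
      = 0xBCE7B8
Bytes: (v>>16)&0xFF=BC, (v>>8)&0xFF=E7, v&0xFF=B8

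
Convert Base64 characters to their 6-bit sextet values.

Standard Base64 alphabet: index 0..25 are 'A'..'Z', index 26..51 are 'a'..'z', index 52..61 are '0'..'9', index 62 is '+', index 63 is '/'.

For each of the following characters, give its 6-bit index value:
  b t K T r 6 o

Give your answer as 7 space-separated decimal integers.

Answer: 27 45 10 19 43 58 40

Derivation:
'b': a..z range, 26 + ord('b') − ord('a') = 27
't': a..z range, 26 + ord('t') − ord('a') = 45
'K': A..Z range, ord('K') − ord('A') = 10
'T': A..Z range, ord('T') − ord('A') = 19
'r': a..z range, 26 + ord('r') − ord('a') = 43
'6': 0..9 range, 52 + ord('6') − ord('0') = 58
'o': a..z range, 26 + ord('o') − ord('a') = 40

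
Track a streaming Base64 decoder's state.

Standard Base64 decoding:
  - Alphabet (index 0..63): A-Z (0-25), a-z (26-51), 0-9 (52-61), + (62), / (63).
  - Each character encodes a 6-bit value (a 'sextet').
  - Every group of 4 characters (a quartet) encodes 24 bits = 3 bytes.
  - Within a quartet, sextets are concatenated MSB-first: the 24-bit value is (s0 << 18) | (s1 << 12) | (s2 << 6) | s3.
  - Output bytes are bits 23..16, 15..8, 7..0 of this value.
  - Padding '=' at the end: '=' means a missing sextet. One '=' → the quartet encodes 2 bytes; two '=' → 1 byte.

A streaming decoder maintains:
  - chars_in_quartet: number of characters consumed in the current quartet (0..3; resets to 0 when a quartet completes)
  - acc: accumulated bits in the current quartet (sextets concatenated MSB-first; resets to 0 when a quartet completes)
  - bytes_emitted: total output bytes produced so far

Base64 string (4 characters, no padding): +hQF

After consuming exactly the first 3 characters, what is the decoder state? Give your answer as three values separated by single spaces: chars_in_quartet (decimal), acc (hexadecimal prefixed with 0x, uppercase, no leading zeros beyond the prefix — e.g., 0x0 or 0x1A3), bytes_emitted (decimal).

Answer: 3 0x3E850 0

Derivation:
After char 0 ('+'=62): chars_in_quartet=1 acc=0x3E bytes_emitted=0
After char 1 ('h'=33): chars_in_quartet=2 acc=0xFA1 bytes_emitted=0
After char 2 ('Q'=16): chars_in_quartet=3 acc=0x3E850 bytes_emitted=0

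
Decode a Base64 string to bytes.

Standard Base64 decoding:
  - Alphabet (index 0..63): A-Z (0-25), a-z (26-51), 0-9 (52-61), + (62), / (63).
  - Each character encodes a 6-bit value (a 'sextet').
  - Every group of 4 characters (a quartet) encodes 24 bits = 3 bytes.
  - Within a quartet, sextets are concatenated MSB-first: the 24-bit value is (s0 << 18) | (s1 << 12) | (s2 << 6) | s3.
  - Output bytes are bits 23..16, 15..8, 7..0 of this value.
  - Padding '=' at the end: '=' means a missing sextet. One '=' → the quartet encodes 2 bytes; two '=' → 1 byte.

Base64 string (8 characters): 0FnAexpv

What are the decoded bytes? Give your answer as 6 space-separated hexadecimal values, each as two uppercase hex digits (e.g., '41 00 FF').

Answer: D0 59 C0 7B 1A 6F

Derivation:
After char 0 ('0'=52): chars_in_quartet=1 acc=0x34 bytes_emitted=0
After char 1 ('F'=5): chars_in_quartet=2 acc=0xD05 bytes_emitted=0
After char 2 ('n'=39): chars_in_quartet=3 acc=0x34167 bytes_emitted=0
After char 3 ('A'=0): chars_in_quartet=4 acc=0xD059C0 -> emit D0 59 C0, reset; bytes_emitted=3
After char 4 ('e'=30): chars_in_quartet=1 acc=0x1E bytes_emitted=3
After char 5 ('x'=49): chars_in_quartet=2 acc=0x7B1 bytes_emitted=3
After char 6 ('p'=41): chars_in_quartet=3 acc=0x1EC69 bytes_emitted=3
After char 7 ('v'=47): chars_in_quartet=4 acc=0x7B1A6F -> emit 7B 1A 6F, reset; bytes_emitted=6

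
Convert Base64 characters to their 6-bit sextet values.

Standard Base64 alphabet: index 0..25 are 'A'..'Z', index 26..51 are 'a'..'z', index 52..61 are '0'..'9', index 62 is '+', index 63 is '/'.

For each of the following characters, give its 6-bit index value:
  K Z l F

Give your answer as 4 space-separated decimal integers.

Answer: 10 25 37 5

Derivation:
'K': A..Z range, ord('K') − ord('A') = 10
'Z': A..Z range, ord('Z') − ord('A') = 25
'l': a..z range, 26 + ord('l') − ord('a') = 37
'F': A..Z range, ord('F') − ord('A') = 5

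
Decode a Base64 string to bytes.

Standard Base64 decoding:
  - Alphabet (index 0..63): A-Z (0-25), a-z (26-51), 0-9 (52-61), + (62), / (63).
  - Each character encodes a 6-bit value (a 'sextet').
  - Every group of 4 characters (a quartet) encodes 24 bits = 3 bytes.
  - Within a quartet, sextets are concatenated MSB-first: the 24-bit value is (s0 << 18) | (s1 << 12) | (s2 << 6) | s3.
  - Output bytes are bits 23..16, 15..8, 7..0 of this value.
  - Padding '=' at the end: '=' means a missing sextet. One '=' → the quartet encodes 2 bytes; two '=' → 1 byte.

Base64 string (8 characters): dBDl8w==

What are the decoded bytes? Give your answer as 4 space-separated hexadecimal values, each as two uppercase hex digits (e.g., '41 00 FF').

Answer: 74 10 E5 F3

Derivation:
After char 0 ('d'=29): chars_in_quartet=1 acc=0x1D bytes_emitted=0
After char 1 ('B'=1): chars_in_quartet=2 acc=0x741 bytes_emitted=0
After char 2 ('D'=3): chars_in_quartet=3 acc=0x1D043 bytes_emitted=0
After char 3 ('l'=37): chars_in_quartet=4 acc=0x7410E5 -> emit 74 10 E5, reset; bytes_emitted=3
After char 4 ('8'=60): chars_in_quartet=1 acc=0x3C bytes_emitted=3
After char 5 ('w'=48): chars_in_quartet=2 acc=0xF30 bytes_emitted=3
Padding '==': partial quartet acc=0xF30 -> emit F3; bytes_emitted=4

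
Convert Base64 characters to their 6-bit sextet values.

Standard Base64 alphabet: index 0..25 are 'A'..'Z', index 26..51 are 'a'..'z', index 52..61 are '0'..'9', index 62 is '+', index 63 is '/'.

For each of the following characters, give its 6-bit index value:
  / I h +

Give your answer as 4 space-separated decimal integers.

Answer: 63 8 33 62

Derivation:
'/': index 63
'I': A..Z range, ord('I') − ord('A') = 8
'h': a..z range, 26 + ord('h') − ord('a') = 33
'+': index 62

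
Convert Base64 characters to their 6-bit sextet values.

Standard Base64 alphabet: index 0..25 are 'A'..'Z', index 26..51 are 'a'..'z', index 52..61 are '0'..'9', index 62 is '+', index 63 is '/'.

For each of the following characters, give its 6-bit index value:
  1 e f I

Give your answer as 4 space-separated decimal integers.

Answer: 53 30 31 8

Derivation:
'1': 0..9 range, 52 + ord('1') − ord('0') = 53
'e': a..z range, 26 + ord('e') − ord('a') = 30
'f': a..z range, 26 + ord('f') − ord('a') = 31
'I': A..Z range, ord('I') − ord('A') = 8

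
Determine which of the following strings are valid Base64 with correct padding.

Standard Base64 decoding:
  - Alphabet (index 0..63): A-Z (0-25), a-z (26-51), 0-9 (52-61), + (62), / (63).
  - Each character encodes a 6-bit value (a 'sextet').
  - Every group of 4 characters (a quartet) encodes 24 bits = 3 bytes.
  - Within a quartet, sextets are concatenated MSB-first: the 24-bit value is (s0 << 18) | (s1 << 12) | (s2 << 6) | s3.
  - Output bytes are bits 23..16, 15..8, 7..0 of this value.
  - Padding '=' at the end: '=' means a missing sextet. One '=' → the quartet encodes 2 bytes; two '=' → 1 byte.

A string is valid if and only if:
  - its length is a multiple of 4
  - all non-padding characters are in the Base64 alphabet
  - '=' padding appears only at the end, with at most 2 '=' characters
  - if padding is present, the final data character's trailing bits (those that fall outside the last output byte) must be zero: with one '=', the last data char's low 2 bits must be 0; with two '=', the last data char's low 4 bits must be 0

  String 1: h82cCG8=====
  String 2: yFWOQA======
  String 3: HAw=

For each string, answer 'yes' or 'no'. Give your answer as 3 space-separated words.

Answer: no no yes

Derivation:
String 1: 'h82cCG8=====' → invalid (5 pad chars (max 2))
String 2: 'yFWOQA======' → invalid (6 pad chars (max 2))
String 3: 'HAw=' → valid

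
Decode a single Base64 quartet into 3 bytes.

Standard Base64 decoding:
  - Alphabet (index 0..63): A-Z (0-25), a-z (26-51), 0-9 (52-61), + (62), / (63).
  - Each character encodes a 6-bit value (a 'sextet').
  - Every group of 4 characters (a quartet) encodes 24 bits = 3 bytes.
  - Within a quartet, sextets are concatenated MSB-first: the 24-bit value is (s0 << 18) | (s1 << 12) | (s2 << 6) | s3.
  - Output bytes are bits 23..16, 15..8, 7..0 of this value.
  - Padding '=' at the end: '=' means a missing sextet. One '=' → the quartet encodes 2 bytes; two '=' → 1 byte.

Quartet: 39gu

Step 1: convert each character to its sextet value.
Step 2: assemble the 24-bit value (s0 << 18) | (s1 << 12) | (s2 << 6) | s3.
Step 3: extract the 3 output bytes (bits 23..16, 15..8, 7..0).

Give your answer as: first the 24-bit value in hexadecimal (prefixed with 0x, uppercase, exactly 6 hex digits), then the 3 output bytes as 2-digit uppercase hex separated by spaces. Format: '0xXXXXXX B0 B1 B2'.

Sextets: 3=55, 9=61, g=32, u=46
24-bit: (55<<18) | (61<<12) | (32<<6) | 46
      = 0xDC0000 | 0x03D000 | 0x000800 | 0x00002E
      = 0xDFD82E
Bytes: (v>>16)&0xFF=DF, (v>>8)&0xFF=D8, v&0xFF=2E

Answer: 0xDFD82E DF D8 2E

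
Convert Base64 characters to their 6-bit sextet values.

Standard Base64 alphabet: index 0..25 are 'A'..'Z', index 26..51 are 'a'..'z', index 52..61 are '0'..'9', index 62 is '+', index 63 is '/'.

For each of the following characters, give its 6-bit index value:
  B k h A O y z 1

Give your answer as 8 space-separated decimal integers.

'B': A..Z range, ord('B') − ord('A') = 1
'k': a..z range, 26 + ord('k') − ord('a') = 36
'h': a..z range, 26 + ord('h') − ord('a') = 33
'A': A..Z range, ord('A') − ord('A') = 0
'O': A..Z range, ord('O') − ord('A') = 14
'y': a..z range, 26 + ord('y') − ord('a') = 50
'z': a..z range, 26 + ord('z') − ord('a') = 51
'1': 0..9 range, 52 + ord('1') − ord('0') = 53

Answer: 1 36 33 0 14 50 51 53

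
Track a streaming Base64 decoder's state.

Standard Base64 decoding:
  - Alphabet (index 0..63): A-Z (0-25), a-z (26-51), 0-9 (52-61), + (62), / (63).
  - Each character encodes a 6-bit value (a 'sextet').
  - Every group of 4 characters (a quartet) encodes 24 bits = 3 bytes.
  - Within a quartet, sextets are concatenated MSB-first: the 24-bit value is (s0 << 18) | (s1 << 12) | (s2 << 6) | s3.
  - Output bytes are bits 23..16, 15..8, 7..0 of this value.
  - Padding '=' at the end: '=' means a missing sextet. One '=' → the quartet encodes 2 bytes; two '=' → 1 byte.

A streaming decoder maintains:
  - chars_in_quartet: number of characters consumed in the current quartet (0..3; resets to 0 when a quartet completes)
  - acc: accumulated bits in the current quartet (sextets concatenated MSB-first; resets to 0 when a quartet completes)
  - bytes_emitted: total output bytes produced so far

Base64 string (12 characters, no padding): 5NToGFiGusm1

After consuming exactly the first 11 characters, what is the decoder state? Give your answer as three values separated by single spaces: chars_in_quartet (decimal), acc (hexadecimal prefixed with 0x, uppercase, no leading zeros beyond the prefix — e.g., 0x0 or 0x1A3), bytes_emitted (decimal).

After char 0 ('5'=57): chars_in_quartet=1 acc=0x39 bytes_emitted=0
After char 1 ('N'=13): chars_in_quartet=2 acc=0xE4D bytes_emitted=0
After char 2 ('T'=19): chars_in_quartet=3 acc=0x39353 bytes_emitted=0
After char 3 ('o'=40): chars_in_quartet=4 acc=0xE4D4E8 -> emit E4 D4 E8, reset; bytes_emitted=3
After char 4 ('G'=6): chars_in_quartet=1 acc=0x6 bytes_emitted=3
After char 5 ('F'=5): chars_in_quartet=2 acc=0x185 bytes_emitted=3
After char 6 ('i'=34): chars_in_quartet=3 acc=0x6162 bytes_emitted=3
After char 7 ('G'=6): chars_in_quartet=4 acc=0x185886 -> emit 18 58 86, reset; bytes_emitted=6
After char 8 ('u'=46): chars_in_quartet=1 acc=0x2E bytes_emitted=6
After char 9 ('s'=44): chars_in_quartet=2 acc=0xBAC bytes_emitted=6
After char 10 ('m'=38): chars_in_quartet=3 acc=0x2EB26 bytes_emitted=6

Answer: 3 0x2EB26 6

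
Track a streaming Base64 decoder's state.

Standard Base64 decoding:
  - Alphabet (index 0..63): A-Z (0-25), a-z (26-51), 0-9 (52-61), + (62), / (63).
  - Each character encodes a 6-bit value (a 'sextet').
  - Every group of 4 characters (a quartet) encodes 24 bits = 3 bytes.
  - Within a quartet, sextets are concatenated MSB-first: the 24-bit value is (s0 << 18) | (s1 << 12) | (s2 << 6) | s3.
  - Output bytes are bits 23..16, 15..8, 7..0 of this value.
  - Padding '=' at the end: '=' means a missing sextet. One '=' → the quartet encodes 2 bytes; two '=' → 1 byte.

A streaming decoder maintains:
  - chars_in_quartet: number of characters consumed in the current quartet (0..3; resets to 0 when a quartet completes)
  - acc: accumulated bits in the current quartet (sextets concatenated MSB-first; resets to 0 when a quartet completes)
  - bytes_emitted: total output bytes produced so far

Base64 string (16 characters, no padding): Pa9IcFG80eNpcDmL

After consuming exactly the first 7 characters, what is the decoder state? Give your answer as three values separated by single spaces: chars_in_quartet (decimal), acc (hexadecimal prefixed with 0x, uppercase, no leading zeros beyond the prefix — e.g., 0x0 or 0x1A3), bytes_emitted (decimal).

Answer: 3 0x1C146 3

Derivation:
After char 0 ('P'=15): chars_in_quartet=1 acc=0xF bytes_emitted=0
After char 1 ('a'=26): chars_in_quartet=2 acc=0x3DA bytes_emitted=0
After char 2 ('9'=61): chars_in_quartet=3 acc=0xF6BD bytes_emitted=0
After char 3 ('I'=8): chars_in_quartet=4 acc=0x3DAF48 -> emit 3D AF 48, reset; bytes_emitted=3
After char 4 ('c'=28): chars_in_quartet=1 acc=0x1C bytes_emitted=3
After char 5 ('F'=5): chars_in_quartet=2 acc=0x705 bytes_emitted=3
After char 6 ('G'=6): chars_in_quartet=3 acc=0x1C146 bytes_emitted=3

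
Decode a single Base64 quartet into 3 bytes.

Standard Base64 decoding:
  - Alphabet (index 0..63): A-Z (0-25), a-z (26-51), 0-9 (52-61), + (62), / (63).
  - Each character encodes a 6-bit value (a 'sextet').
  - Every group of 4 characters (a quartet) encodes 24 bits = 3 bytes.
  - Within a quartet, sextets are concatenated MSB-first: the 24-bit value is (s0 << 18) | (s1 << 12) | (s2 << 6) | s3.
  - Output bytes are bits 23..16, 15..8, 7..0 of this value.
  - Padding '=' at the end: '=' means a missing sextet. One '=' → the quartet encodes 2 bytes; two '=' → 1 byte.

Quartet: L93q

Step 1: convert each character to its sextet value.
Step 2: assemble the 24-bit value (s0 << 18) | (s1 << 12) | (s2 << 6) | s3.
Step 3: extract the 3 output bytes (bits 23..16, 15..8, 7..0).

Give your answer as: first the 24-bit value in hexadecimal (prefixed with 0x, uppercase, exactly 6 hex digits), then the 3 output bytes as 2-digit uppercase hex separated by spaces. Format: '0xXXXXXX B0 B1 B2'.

Sextets: L=11, 9=61, 3=55, q=42
24-bit: (11<<18) | (61<<12) | (55<<6) | 42
      = 0x2C0000 | 0x03D000 | 0x000DC0 | 0x00002A
      = 0x2FDDEA
Bytes: (v>>16)&0xFF=2F, (v>>8)&0xFF=DD, v&0xFF=EA

Answer: 0x2FDDEA 2F DD EA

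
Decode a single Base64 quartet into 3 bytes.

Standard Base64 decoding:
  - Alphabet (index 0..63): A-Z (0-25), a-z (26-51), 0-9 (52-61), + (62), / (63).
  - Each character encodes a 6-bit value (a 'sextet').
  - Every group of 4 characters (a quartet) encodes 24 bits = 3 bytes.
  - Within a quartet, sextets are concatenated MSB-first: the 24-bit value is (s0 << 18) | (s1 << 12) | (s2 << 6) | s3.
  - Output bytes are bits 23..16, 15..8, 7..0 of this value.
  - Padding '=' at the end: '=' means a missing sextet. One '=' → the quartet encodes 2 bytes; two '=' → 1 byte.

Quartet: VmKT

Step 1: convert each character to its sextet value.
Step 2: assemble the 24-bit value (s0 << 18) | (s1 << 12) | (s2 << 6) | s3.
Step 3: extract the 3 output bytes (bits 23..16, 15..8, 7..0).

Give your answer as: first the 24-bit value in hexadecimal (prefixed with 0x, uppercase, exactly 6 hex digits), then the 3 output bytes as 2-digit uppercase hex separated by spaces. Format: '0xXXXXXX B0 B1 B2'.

Answer: 0x566293 56 62 93

Derivation:
Sextets: V=21, m=38, K=10, T=19
24-bit: (21<<18) | (38<<12) | (10<<6) | 19
      = 0x540000 | 0x026000 | 0x000280 | 0x000013
      = 0x566293
Bytes: (v>>16)&0xFF=56, (v>>8)&0xFF=62, v&0xFF=93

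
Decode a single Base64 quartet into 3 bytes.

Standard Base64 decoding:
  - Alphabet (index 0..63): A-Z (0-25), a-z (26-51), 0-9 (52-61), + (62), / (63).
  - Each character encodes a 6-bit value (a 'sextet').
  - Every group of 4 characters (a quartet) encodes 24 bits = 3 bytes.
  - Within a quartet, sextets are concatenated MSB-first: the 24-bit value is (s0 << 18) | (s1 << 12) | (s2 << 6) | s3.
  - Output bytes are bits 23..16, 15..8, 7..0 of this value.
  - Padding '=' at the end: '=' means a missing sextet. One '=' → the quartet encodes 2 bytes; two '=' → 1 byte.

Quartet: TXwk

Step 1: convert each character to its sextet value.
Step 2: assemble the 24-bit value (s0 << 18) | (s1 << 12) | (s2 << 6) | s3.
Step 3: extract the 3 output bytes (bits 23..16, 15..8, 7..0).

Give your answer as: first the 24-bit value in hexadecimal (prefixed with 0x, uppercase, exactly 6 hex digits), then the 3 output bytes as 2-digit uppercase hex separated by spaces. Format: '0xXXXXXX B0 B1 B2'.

Answer: 0x4D7C24 4D 7C 24

Derivation:
Sextets: T=19, X=23, w=48, k=36
24-bit: (19<<18) | (23<<12) | (48<<6) | 36
      = 0x4C0000 | 0x017000 | 0x000C00 | 0x000024
      = 0x4D7C24
Bytes: (v>>16)&0xFF=4D, (v>>8)&0xFF=7C, v&0xFF=24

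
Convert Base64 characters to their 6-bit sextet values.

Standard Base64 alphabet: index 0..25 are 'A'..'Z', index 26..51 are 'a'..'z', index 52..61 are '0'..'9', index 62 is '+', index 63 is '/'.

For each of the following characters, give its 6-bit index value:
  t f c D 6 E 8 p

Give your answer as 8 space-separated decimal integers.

't': a..z range, 26 + ord('t') − ord('a') = 45
'f': a..z range, 26 + ord('f') − ord('a') = 31
'c': a..z range, 26 + ord('c') − ord('a') = 28
'D': A..Z range, ord('D') − ord('A') = 3
'6': 0..9 range, 52 + ord('6') − ord('0') = 58
'E': A..Z range, ord('E') − ord('A') = 4
'8': 0..9 range, 52 + ord('8') − ord('0') = 60
'p': a..z range, 26 + ord('p') − ord('a') = 41

Answer: 45 31 28 3 58 4 60 41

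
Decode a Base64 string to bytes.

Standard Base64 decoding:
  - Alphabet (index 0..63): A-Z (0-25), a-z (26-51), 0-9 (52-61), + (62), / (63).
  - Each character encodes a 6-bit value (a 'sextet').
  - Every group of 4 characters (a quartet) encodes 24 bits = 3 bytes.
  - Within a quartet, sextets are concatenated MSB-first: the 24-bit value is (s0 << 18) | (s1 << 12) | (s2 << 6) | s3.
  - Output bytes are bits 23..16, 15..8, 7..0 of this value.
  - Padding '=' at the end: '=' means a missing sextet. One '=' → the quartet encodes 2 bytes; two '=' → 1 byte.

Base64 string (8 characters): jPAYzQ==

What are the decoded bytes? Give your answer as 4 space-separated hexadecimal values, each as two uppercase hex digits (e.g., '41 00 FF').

After char 0 ('j'=35): chars_in_quartet=1 acc=0x23 bytes_emitted=0
After char 1 ('P'=15): chars_in_quartet=2 acc=0x8CF bytes_emitted=0
After char 2 ('A'=0): chars_in_quartet=3 acc=0x233C0 bytes_emitted=0
After char 3 ('Y'=24): chars_in_quartet=4 acc=0x8CF018 -> emit 8C F0 18, reset; bytes_emitted=3
After char 4 ('z'=51): chars_in_quartet=1 acc=0x33 bytes_emitted=3
After char 5 ('Q'=16): chars_in_quartet=2 acc=0xCD0 bytes_emitted=3
Padding '==': partial quartet acc=0xCD0 -> emit CD; bytes_emitted=4

Answer: 8C F0 18 CD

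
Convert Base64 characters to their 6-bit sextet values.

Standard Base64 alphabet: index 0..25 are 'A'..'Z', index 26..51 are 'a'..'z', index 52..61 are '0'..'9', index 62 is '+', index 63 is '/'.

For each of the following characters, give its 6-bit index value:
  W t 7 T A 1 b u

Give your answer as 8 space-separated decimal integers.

Answer: 22 45 59 19 0 53 27 46

Derivation:
'W': A..Z range, ord('W') − ord('A') = 22
't': a..z range, 26 + ord('t') − ord('a') = 45
'7': 0..9 range, 52 + ord('7') − ord('0') = 59
'T': A..Z range, ord('T') − ord('A') = 19
'A': A..Z range, ord('A') − ord('A') = 0
'1': 0..9 range, 52 + ord('1') − ord('0') = 53
'b': a..z range, 26 + ord('b') − ord('a') = 27
'u': a..z range, 26 + ord('u') − ord('a') = 46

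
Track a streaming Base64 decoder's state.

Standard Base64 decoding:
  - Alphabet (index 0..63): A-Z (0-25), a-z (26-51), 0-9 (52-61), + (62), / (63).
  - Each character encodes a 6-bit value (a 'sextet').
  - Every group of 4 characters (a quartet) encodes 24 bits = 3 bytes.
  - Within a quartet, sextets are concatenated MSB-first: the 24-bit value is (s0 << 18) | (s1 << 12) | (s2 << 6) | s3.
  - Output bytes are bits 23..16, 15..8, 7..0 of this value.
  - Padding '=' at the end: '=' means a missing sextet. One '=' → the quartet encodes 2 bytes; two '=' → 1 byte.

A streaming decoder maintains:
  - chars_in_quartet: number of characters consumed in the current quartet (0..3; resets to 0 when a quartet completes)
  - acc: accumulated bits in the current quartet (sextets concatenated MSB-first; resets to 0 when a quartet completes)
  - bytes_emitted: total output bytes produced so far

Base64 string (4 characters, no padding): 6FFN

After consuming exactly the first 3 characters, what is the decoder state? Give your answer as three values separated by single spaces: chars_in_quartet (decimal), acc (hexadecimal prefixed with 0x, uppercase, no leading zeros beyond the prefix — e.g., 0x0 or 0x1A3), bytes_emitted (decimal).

Answer: 3 0x3A145 0

Derivation:
After char 0 ('6'=58): chars_in_quartet=1 acc=0x3A bytes_emitted=0
After char 1 ('F'=5): chars_in_quartet=2 acc=0xE85 bytes_emitted=0
After char 2 ('F'=5): chars_in_quartet=3 acc=0x3A145 bytes_emitted=0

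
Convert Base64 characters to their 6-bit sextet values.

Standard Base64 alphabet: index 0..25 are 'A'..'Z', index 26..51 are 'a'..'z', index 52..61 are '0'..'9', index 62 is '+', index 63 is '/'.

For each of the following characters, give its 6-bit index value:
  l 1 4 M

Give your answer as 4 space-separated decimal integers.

'l': a..z range, 26 + ord('l') − ord('a') = 37
'1': 0..9 range, 52 + ord('1') − ord('0') = 53
'4': 0..9 range, 52 + ord('4') − ord('0') = 56
'M': A..Z range, ord('M') − ord('A') = 12

Answer: 37 53 56 12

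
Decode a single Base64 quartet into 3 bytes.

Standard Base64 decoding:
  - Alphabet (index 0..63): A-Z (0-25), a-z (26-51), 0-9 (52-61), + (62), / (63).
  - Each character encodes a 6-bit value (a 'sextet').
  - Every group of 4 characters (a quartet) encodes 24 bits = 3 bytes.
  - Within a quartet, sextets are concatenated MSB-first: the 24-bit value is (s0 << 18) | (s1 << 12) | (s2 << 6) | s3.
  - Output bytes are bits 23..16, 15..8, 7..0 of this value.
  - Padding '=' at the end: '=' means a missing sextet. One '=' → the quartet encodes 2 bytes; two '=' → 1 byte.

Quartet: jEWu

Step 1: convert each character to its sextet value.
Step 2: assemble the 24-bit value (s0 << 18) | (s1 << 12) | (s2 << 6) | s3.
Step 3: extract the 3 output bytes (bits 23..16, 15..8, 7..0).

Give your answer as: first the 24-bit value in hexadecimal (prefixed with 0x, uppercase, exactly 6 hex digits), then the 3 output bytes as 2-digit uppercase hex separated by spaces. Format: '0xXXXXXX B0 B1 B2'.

Sextets: j=35, E=4, W=22, u=46
24-bit: (35<<18) | (4<<12) | (22<<6) | 46
      = 0x8C0000 | 0x004000 | 0x000580 | 0x00002E
      = 0x8C45AE
Bytes: (v>>16)&0xFF=8C, (v>>8)&0xFF=45, v&0xFF=AE

Answer: 0x8C45AE 8C 45 AE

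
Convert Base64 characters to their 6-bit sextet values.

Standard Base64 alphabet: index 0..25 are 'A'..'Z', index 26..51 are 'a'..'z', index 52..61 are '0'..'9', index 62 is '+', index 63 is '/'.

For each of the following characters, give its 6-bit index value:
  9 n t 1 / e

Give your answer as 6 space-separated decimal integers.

Answer: 61 39 45 53 63 30

Derivation:
'9': 0..9 range, 52 + ord('9') − ord('0') = 61
'n': a..z range, 26 + ord('n') − ord('a') = 39
't': a..z range, 26 + ord('t') − ord('a') = 45
'1': 0..9 range, 52 + ord('1') − ord('0') = 53
'/': index 63
'e': a..z range, 26 + ord('e') − ord('a') = 30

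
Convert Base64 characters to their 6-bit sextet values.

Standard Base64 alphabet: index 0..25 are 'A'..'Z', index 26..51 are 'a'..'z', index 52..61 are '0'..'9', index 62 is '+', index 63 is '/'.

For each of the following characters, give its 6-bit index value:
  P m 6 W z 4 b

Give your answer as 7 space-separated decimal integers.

'P': A..Z range, ord('P') − ord('A') = 15
'm': a..z range, 26 + ord('m') − ord('a') = 38
'6': 0..9 range, 52 + ord('6') − ord('0') = 58
'W': A..Z range, ord('W') − ord('A') = 22
'z': a..z range, 26 + ord('z') − ord('a') = 51
'4': 0..9 range, 52 + ord('4') − ord('0') = 56
'b': a..z range, 26 + ord('b') − ord('a') = 27

Answer: 15 38 58 22 51 56 27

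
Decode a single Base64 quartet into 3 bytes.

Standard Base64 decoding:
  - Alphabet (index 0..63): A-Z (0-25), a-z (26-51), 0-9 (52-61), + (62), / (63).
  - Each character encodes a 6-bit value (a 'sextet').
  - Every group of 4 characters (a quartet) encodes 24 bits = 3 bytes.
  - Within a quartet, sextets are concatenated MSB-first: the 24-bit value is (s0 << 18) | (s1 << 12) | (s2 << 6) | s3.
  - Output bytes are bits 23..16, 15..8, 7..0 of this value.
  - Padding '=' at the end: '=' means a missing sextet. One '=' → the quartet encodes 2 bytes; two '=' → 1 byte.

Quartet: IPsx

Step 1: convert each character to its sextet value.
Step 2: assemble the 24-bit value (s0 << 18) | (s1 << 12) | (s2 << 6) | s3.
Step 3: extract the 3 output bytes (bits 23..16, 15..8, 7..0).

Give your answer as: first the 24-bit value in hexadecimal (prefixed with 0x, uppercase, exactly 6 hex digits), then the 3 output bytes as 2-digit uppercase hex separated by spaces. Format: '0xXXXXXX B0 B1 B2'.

Sextets: I=8, P=15, s=44, x=49
24-bit: (8<<18) | (15<<12) | (44<<6) | 49
      = 0x200000 | 0x00F000 | 0x000B00 | 0x000031
      = 0x20FB31
Bytes: (v>>16)&0xFF=20, (v>>8)&0xFF=FB, v&0xFF=31

Answer: 0x20FB31 20 FB 31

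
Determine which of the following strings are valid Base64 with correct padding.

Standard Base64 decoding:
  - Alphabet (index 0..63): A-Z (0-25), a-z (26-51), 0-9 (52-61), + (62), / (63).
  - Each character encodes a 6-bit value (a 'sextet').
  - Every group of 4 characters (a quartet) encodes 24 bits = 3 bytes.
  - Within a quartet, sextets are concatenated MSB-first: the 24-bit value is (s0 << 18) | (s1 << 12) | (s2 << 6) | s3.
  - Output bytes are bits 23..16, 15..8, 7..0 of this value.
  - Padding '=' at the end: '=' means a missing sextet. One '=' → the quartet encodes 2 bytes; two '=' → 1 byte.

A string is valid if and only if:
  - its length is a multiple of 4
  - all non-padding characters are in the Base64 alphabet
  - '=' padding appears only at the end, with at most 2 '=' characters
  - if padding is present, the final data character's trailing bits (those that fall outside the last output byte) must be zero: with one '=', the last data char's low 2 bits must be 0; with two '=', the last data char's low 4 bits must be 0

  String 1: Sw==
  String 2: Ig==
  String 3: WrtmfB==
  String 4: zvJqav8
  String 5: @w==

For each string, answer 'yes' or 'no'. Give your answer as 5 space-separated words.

Answer: yes yes no no no

Derivation:
String 1: 'Sw==' → valid
String 2: 'Ig==' → valid
String 3: 'WrtmfB==' → invalid (bad trailing bits)
String 4: 'zvJqav8' → invalid (len=7 not mult of 4)
String 5: '@w==' → invalid (bad char(s): ['@'])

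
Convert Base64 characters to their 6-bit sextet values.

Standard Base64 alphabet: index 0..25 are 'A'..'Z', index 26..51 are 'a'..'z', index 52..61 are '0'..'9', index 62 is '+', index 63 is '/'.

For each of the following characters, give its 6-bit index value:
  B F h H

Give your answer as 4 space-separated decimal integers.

'B': A..Z range, ord('B') − ord('A') = 1
'F': A..Z range, ord('F') − ord('A') = 5
'h': a..z range, 26 + ord('h') − ord('a') = 33
'H': A..Z range, ord('H') − ord('A') = 7

Answer: 1 5 33 7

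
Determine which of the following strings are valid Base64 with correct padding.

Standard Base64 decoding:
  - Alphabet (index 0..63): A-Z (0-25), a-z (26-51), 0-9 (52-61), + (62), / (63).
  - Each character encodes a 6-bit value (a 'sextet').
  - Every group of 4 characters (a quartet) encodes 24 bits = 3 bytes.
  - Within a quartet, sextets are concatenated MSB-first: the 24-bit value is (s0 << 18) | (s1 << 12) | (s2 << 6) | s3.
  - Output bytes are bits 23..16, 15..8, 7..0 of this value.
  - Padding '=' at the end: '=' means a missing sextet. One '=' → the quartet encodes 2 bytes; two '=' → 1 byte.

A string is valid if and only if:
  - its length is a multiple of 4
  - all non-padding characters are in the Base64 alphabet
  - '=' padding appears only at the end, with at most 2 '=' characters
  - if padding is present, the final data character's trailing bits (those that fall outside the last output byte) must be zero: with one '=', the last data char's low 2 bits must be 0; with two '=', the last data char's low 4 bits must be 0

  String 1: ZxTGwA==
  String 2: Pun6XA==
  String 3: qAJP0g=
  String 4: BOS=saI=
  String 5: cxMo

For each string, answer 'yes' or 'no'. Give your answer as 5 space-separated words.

Answer: yes yes no no yes

Derivation:
String 1: 'ZxTGwA==' → valid
String 2: 'Pun6XA==' → valid
String 3: 'qAJP0g=' → invalid (len=7 not mult of 4)
String 4: 'BOS=saI=' → invalid (bad char(s): ['=']; '=' in middle)
String 5: 'cxMo' → valid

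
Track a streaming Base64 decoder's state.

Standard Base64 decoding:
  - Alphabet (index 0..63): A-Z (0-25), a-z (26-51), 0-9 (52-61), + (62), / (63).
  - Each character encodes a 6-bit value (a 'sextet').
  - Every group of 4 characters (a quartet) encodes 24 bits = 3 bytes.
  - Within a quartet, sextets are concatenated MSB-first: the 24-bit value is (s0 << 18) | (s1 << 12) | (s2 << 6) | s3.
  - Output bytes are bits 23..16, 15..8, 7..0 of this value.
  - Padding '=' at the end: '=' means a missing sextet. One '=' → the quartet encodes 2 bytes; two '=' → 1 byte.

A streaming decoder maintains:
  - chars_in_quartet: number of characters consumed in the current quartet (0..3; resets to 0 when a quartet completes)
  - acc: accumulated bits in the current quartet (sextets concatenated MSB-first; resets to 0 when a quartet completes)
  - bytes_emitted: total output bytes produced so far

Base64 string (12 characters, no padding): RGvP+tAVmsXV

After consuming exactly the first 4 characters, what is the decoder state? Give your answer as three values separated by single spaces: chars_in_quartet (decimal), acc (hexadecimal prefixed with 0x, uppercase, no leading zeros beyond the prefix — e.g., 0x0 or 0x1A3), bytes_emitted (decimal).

Answer: 0 0x0 3

Derivation:
After char 0 ('R'=17): chars_in_quartet=1 acc=0x11 bytes_emitted=0
After char 1 ('G'=6): chars_in_quartet=2 acc=0x446 bytes_emitted=0
After char 2 ('v'=47): chars_in_quartet=3 acc=0x111AF bytes_emitted=0
After char 3 ('P'=15): chars_in_quartet=4 acc=0x446BCF -> emit 44 6B CF, reset; bytes_emitted=3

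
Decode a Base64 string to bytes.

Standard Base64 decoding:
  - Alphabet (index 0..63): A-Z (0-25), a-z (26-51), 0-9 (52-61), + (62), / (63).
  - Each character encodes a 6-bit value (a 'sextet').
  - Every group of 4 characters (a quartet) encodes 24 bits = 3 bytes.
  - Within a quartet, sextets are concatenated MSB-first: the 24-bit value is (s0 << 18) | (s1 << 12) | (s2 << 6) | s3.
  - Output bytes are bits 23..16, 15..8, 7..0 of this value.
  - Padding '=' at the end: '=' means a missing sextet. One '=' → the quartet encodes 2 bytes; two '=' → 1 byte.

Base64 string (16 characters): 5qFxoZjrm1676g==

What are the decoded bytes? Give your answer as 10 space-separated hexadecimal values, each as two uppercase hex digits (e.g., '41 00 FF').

After char 0 ('5'=57): chars_in_quartet=1 acc=0x39 bytes_emitted=0
After char 1 ('q'=42): chars_in_quartet=2 acc=0xE6A bytes_emitted=0
After char 2 ('F'=5): chars_in_quartet=3 acc=0x39A85 bytes_emitted=0
After char 3 ('x'=49): chars_in_quartet=4 acc=0xE6A171 -> emit E6 A1 71, reset; bytes_emitted=3
After char 4 ('o'=40): chars_in_quartet=1 acc=0x28 bytes_emitted=3
After char 5 ('Z'=25): chars_in_quartet=2 acc=0xA19 bytes_emitted=3
After char 6 ('j'=35): chars_in_quartet=3 acc=0x28663 bytes_emitted=3
After char 7 ('r'=43): chars_in_quartet=4 acc=0xA198EB -> emit A1 98 EB, reset; bytes_emitted=6
After char 8 ('m'=38): chars_in_quartet=1 acc=0x26 bytes_emitted=6
After char 9 ('1'=53): chars_in_quartet=2 acc=0x9B5 bytes_emitted=6
After char 10 ('6'=58): chars_in_quartet=3 acc=0x26D7A bytes_emitted=6
After char 11 ('7'=59): chars_in_quartet=4 acc=0x9B5EBB -> emit 9B 5E BB, reset; bytes_emitted=9
After char 12 ('6'=58): chars_in_quartet=1 acc=0x3A bytes_emitted=9
After char 13 ('g'=32): chars_in_quartet=2 acc=0xEA0 bytes_emitted=9
Padding '==': partial quartet acc=0xEA0 -> emit EA; bytes_emitted=10

Answer: E6 A1 71 A1 98 EB 9B 5E BB EA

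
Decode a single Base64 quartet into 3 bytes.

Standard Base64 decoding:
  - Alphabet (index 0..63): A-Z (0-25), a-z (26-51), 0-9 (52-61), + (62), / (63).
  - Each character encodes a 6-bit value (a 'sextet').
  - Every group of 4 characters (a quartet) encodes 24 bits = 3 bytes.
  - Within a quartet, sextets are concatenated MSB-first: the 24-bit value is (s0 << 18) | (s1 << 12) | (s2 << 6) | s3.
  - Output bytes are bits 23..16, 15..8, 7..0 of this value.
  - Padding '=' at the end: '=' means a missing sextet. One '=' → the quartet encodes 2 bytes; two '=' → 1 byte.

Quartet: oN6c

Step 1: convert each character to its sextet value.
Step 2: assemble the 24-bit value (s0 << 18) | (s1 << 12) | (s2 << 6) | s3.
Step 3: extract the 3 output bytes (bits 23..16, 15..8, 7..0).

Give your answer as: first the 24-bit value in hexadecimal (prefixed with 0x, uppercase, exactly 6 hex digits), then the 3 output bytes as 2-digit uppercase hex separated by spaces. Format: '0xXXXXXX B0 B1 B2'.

Sextets: o=40, N=13, 6=58, c=28
24-bit: (40<<18) | (13<<12) | (58<<6) | 28
      = 0xA00000 | 0x00D000 | 0x000E80 | 0x00001C
      = 0xA0DE9C
Bytes: (v>>16)&0xFF=A0, (v>>8)&0xFF=DE, v&0xFF=9C

Answer: 0xA0DE9C A0 DE 9C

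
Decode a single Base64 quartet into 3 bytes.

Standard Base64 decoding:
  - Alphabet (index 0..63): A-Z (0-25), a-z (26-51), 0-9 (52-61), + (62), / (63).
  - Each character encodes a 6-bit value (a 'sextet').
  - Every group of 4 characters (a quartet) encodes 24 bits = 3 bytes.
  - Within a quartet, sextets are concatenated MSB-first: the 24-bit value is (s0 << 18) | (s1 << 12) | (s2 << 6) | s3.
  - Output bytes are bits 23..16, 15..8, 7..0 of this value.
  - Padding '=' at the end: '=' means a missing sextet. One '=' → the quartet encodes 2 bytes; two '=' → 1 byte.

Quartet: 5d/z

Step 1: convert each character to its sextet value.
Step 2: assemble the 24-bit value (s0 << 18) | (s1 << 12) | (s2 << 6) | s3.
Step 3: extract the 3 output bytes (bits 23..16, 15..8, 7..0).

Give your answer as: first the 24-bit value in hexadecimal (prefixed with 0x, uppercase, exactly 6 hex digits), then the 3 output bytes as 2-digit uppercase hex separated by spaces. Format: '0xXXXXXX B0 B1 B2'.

Answer: 0xE5DFF3 E5 DF F3

Derivation:
Sextets: 5=57, d=29, /=63, z=51
24-bit: (57<<18) | (29<<12) | (63<<6) | 51
      = 0xE40000 | 0x01D000 | 0x000FC0 | 0x000033
      = 0xE5DFF3
Bytes: (v>>16)&0xFF=E5, (v>>8)&0xFF=DF, v&0xFF=F3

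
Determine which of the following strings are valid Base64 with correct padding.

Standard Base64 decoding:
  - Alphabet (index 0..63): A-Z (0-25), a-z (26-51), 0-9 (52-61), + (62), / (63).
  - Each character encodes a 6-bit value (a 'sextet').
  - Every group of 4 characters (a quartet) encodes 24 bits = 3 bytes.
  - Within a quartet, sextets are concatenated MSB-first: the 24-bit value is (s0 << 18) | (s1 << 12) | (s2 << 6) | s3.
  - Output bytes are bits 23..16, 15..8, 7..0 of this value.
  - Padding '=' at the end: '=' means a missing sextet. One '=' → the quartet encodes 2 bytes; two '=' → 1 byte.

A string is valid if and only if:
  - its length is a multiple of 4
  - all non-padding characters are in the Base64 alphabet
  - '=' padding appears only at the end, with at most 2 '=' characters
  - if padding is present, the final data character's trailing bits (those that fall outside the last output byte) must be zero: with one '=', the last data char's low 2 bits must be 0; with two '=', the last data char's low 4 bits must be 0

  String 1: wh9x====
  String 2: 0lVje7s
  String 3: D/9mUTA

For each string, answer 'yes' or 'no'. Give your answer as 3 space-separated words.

String 1: 'wh9x====' → invalid (4 pad chars (max 2))
String 2: '0lVje7s' → invalid (len=7 not mult of 4)
String 3: 'D/9mUTA' → invalid (len=7 not mult of 4)

Answer: no no no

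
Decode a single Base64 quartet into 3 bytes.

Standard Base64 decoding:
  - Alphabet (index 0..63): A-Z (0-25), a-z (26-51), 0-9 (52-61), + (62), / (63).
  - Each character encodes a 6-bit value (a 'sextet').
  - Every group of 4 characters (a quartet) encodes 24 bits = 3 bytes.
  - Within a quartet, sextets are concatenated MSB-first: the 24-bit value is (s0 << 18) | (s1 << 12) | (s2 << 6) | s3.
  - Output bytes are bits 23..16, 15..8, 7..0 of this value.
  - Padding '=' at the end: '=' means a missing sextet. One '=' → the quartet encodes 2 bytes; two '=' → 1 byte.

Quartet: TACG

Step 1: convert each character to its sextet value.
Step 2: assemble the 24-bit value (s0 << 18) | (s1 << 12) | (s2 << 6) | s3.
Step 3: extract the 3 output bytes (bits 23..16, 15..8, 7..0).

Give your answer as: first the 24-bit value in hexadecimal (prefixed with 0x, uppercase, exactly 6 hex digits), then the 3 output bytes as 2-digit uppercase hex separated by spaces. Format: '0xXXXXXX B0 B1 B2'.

Sextets: T=19, A=0, C=2, G=6
24-bit: (19<<18) | (0<<12) | (2<<6) | 6
      = 0x4C0000 | 0x000000 | 0x000080 | 0x000006
      = 0x4C0086
Bytes: (v>>16)&0xFF=4C, (v>>8)&0xFF=00, v&0xFF=86

Answer: 0x4C0086 4C 00 86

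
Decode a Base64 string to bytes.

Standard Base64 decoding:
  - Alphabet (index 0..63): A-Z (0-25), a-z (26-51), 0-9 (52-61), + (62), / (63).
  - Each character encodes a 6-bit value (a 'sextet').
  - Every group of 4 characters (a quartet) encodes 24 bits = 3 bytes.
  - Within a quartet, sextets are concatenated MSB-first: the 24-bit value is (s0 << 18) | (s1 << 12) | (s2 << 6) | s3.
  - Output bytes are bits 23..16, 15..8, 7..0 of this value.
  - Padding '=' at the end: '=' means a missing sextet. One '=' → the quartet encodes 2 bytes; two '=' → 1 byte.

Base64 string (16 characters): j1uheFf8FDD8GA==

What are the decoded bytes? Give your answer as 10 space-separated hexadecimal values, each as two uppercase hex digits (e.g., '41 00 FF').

After char 0 ('j'=35): chars_in_quartet=1 acc=0x23 bytes_emitted=0
After char 1 ('1'=53): chars_in_quartet=2 acc=0x8F5 bytes_emitted=0
After char 2 ('u'=46): chars_in_quartet=3 acc=0x23D6E bytes_emitted=0
After char 3 ('h'=33): chars_in_quartet=4 acc=0x8F5BA1 -> emit 8F 5B A1, reset; bytes_emitted=3
After char 4 ('e'=30): chars_in_quartet=1 acc=0x1E bytes_emitted=3
After char 5 ('F'=5): chars_in_quartet=2 acc=0x785 bytes_emitted=3
After char 6 ('f'=31): chars_in_quartet=3 acc=0x1E15F bytes_emitted=3
After char 7 ('8'=60): chars_in_quartet=4 acc=0x7857FC -> emit 78 57 FC, reset; bytes_emitted=6
After char 8 ('F'=5): chars_in_quartet=1 acc=0x5 bytes_emitted=6
After char 9 ('D'=3): chars_in_quartet=2 acc=0x143 bytes_emitted=6
After char 10 ('D'=3): chars_in_quartet=3 acc=0x50C3 bytes_emitted=6
After char 11 ('8'=60): chars_in_quartet=4 acc=0x1430FC -> emit 14 30 FC, reset; bytes_emitted=9
After char 12 ('G'=6): chars_in_quartet=1 acc=0x6 bytes_emitted=9
After char 13 ('A'=0): chars_in_quartet=2 acc=0x180 bytes_emitted=9
Padding '==': partial quartet acc=0x180 -> emit 18; bytes_emitted=10

Answer: 8F 5B A1 78 57 FC 14 30 FC 18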